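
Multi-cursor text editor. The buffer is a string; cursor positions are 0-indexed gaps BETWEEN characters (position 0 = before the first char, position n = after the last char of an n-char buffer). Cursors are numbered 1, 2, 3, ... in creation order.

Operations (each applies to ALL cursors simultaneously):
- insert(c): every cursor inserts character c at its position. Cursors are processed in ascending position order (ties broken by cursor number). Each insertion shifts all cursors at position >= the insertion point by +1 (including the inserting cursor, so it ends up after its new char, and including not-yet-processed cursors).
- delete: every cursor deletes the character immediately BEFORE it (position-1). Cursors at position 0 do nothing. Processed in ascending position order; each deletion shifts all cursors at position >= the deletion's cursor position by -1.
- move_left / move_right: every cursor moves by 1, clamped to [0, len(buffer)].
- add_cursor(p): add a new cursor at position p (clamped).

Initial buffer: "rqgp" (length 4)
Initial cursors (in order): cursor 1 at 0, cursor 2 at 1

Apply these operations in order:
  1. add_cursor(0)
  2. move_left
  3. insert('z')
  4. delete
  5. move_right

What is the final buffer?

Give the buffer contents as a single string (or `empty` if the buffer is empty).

Answer: rqgp

Derivation:
After op 1 (add_cursor(0)): buffer="rqgp" (len 4), cursors c1@0 c3@0 c2@1, authorship ....
After op 2 (move_left): buffer="rqgp" (len 4), cursors c1@0 c2@0 c3@0, authorship ....
After op 3 (insert('z')): buffer="zzzrqgp" (len 7), cursors c1@3 c2@3 c3@3, authorship 123....
After op 4 (delete): buffer="rqgp" (len 4), cursors c1@0 c2@0 c3@0, authorship ....
After op 5 (move_right): buffer="rqgp" (len 4), cursors c1@1 c2@1 c3@1, authorship ....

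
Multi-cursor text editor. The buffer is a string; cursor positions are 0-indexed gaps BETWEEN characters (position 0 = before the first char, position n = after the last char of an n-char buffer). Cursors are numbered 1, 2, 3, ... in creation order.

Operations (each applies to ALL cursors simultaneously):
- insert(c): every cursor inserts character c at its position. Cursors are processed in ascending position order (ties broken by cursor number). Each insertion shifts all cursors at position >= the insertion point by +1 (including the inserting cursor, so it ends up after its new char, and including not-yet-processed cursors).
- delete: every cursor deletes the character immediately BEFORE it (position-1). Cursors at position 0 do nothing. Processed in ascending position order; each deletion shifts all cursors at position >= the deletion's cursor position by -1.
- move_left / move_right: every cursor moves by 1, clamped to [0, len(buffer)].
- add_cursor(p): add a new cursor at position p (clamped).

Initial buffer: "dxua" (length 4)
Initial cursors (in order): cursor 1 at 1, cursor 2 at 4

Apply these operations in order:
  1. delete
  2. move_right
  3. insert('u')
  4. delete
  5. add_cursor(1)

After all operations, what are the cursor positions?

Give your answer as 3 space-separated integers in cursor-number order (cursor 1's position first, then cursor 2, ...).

After op 1 (delete): buffer="xu" (len 2), cursors c1@0 c2@2, authorship ..
After op 2 (move_right): buffer="xu" (len 2), cursors c1@1 c2@2, authorship ..
After op 3 (insert('u')): buffer="xuuu" (len 4), cursors c1@2 c2@4, authorship .1.2
After op 4 (delete): buffer="xu" (len 2), cursors c1@1 c2@2, authorship ..
After op 5 (add_cursor(1)): buffer="xu" (len 2), cursors c1@1 c3@1 c2@2, authorship ..

Answer: 1 2 1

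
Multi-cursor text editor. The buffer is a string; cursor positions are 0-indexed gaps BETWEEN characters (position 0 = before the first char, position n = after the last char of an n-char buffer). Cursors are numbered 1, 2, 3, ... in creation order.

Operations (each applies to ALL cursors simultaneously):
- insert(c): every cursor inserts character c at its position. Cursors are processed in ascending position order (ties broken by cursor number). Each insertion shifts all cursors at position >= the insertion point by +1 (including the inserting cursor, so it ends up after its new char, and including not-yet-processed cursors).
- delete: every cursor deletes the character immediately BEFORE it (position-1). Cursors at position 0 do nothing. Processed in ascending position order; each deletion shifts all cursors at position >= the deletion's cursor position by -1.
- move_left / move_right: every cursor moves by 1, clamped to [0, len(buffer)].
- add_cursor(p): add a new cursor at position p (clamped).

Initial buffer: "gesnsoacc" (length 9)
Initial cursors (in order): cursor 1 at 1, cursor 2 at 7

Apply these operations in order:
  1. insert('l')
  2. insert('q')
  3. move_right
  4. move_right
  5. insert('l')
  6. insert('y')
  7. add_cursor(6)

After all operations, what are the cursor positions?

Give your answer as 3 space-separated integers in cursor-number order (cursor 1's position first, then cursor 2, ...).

Answer: 7 17 6

Derivation:
After op 1 (insert('l')): buffer="glesnsoalcc" (len 11), cursors c1@2 c2@9, authorship .1......2..
After op 2 (insert('q')): buffer="glqesnsoalqcc" (len 13), cursors c1@3 c2@11, authorship .11......22..
After op 3 (move_right): buffer="glqesnsoalqcc" (len 13), cursors c1@4 c2@12, authorship .11......22..
After op 4 (move_right): buffer="glqesnsoalqcc" (len 13), cursors c1@5 c2@13, authorship .11......22..
After op 5 (insert('l')): buffer="glqeslnsoalqccl" (len 15), cursors c1@6 c2@15, authorship .11..1....22..2
After op 6 (insert('y')): buffer="glqeslynsoalqccly" (len 17), cursors c1@7 c2@17, authorship .11..11....22..22
After op 7 (add_cursor(6)): buffer="glqeslynsoalqccly" (len 17), cursors c3@6 c1@7 c2@17, authorship .11..11....22..22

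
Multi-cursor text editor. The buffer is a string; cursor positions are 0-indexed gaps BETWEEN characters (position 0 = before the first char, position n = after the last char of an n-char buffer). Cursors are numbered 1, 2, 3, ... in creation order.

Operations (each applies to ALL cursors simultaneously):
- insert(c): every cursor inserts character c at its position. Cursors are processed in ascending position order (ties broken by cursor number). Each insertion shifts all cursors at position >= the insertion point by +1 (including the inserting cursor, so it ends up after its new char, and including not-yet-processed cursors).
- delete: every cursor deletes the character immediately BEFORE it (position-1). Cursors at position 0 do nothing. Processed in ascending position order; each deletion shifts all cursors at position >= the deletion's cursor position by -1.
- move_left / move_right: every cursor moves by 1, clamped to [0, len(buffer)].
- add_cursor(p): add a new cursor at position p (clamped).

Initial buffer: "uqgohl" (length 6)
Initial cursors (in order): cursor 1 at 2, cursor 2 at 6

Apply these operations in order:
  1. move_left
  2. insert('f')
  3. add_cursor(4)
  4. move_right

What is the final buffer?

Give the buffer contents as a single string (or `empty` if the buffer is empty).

Answer: ufqgohfl

Derivation:
After op 1 (move_left): buffer="uqgohl" (len 6), cursors c1@1 c2@5, authorship ......
After op 2 (insert('f')): buffer="ufqgohfl" (len 8), cursors c1@2 c2@7, authorship .1....2.
After op 3 (add_cursor(4)): buffer="ufqgohfl" (len 8), cursors c1@2 c3@4 c2@7, authorship .1....2.
After op 4 (move_right): buffer="ufqgohfl" (len 8), cursors c1@3 c3@5 c2@8, authorship .1....2.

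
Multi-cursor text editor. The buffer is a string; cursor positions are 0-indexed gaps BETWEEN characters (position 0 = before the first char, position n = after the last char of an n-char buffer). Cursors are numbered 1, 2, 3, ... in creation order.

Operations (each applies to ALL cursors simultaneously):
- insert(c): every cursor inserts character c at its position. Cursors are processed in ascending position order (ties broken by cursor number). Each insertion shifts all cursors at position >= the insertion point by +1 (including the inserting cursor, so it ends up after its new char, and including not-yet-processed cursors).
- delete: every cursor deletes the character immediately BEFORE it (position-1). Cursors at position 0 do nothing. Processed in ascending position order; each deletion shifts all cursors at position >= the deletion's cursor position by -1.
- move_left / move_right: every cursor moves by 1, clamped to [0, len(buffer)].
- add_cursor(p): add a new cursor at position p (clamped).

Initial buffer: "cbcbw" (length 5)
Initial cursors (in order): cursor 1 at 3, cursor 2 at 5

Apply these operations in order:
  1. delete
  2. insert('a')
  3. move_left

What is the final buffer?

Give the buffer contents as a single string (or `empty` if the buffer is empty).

After op 1 (delete): buffer="cbb" (len 3), cursors c1@2 c2@3, authorship ...
After op 2 (insert('a')): buffer="cbaba" (len 5), cursors c1@3 c2@5, authorship ..1.2
After op 3 (move_left): buffer="cbaba" (len 5), cursors c1@2 c2@4, authorship ..1.2

Answer: cbaba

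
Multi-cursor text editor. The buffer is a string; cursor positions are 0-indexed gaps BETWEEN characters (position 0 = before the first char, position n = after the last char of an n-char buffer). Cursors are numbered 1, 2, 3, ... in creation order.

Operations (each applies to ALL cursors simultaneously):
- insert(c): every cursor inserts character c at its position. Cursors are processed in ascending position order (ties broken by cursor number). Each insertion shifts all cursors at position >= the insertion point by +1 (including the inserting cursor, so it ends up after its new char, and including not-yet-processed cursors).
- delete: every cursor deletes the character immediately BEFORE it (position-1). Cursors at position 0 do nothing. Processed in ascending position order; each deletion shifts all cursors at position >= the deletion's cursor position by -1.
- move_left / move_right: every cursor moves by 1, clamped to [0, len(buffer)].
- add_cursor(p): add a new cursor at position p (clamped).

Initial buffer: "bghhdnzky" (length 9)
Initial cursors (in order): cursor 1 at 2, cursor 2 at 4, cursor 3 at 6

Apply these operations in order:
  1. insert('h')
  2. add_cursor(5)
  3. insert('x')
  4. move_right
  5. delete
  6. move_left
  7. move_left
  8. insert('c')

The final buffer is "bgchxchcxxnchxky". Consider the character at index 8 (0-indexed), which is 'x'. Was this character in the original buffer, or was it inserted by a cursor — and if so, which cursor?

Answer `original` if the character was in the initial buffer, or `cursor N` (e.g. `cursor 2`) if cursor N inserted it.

Answer: cursor 4

Derivation:
After op 1 (insert('h')): buffer="bghhhhdnhzky" (len 12), cursors c1@3 c2@6 c3@9, authorship ..1..2..3...
After op 2 (add_cursor(5)): buffer="bghhhhdnhzky" (len 12), cursors c1@3 c4@5 c2@6 c3@9, authorship ..1..2..3...
After op 3 (insert('x')): buffer="bghxhhxhxdnhxzky" (len 16), cursors c1@4 c4@7 c2@9 c3@13, authorship ..11..422..33...
After op 4 (move_right): buffer="bghxhhxhxdnhxzky" (len 16), cursors c1@5 c4@8 c2@10 c3@14, authorship ..11..422..33...
After op 5 (delete): buffer="bghxhxxnhxky" (len 12), cursors c1@4 c4@6 c2@7 c3@10, authorship ..11.42.33..
After op 6 (move_left): buffer="bghxhxxnhxky" (len 12), cursors c1@3 c4@5 c2@6 c3@9, authorship ..11.42.33..
After op 7 (move_left): buffer="bghxhxxnhxky" (len 12), cursors c1@2 c4@4 c2@5 c3@8, authorship ..11.42.33..
After op 8 (insert('c')): buffer="bgchxchcxxnchxky" (len 16), cursors c1@3 c4@6 c2@8 c3@12, authorship ..1114.242.333..
Authorship (.=original, N=cursor N): . . 1 1 1 4 . 2 4 2 . 3 3 3 . .
Index 8: author = 4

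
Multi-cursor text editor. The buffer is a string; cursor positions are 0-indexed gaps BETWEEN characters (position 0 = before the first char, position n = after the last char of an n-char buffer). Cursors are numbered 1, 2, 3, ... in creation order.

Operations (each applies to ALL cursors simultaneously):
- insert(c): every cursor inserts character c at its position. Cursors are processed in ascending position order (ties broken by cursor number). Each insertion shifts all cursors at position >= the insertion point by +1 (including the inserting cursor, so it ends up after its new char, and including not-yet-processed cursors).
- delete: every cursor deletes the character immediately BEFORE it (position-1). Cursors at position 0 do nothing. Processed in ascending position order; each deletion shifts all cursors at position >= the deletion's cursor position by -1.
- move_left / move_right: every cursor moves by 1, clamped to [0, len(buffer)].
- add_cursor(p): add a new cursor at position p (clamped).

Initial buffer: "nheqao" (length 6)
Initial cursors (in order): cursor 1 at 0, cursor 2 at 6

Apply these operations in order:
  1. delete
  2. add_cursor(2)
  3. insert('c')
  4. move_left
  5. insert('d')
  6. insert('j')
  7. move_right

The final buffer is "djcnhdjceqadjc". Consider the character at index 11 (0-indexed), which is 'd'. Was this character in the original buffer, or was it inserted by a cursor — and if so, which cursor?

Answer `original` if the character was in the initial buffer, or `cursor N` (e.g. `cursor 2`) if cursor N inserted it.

Answer: cursor 2

Derivation:
After op 1 (delete): buffer="nheqa" (len 5), cursors c1@0 c2@5, authorship .....
After op 2 (add_cursor(2)): buffer="nheqa" (len 5), cursors c1@0 c3@2 c2@5, authorship .....
After op 3 (insert('c')): buffer="cnhceqac" (len 8), cursors c1@1 c3@4 c2@8, authorship 1..3...2
After op 4 (move_left): buffer="cnhceqac" (len 8), cursors c1@0 c3@3 c2@7, authorship 1..3...2
After op 5 (insert('d')): buffer="dcnhdceqadc" (len 11), cursors c1@1 c3@5 c2@10, authorship 11..33...22
After op 6 (insert('j')): buffer="djcnhdjceqadjc" (len 14), cursors c1@2 c3@7 c2@13, authorship 111..333...222
After op 7 (move_right): buffer="djcnhdjceqadjc" (len 14), cursors c1@3 c3@8 c2@14, authorship 111..333...222
Authorship (.=original, N=cursor N): 1 1 1 . . 3 3 3 . . . 2 2 2
Index 11: author = 2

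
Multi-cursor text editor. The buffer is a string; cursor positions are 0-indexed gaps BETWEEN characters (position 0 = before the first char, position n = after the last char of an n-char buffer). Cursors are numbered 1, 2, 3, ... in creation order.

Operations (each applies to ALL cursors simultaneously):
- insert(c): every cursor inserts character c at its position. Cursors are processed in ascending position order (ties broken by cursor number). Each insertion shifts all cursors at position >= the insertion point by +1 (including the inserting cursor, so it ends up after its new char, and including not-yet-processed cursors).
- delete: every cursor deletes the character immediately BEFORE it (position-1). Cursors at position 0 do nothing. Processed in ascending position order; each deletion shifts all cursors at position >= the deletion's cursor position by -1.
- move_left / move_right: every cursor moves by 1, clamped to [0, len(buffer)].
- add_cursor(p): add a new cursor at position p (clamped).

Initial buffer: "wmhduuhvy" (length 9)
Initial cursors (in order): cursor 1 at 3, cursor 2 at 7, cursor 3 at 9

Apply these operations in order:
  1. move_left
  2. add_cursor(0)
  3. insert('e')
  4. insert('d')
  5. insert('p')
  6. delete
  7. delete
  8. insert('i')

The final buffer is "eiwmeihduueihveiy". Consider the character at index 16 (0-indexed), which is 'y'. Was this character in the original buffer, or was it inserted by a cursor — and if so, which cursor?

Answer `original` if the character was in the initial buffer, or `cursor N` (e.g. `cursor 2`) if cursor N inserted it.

After op 1 (move_left): buffer="wmhduuhvy" (len 9), cursors c1@2 c2@6 c3@8, authorship .........
After op 2 (add_cursor(0)): buffer="wmhduuhvy" (len 9), cursors c4@0 c1@2 c2@6 c3@8, authorship .........
After op 3 (insert('e')): buffer="ewmehduuehvey" (len 13), cursors c4@1 c1@4 c2@9 c3@12, authorship 4..1....2..3.
After op 4 (insert('d')): buffer="edwmedhduuedhvedy" (len 17), cursors c4@2 c1@6 c2@12 c3@16, authorship 44..11....22..33.
After op 5 (insert('p')): buffer="edpwmedphduuedphvedpy" (len 21), cursors c4@3 c1@8 c2@15 c3@20, authorship 444..111....222..333.
After op 6 (delete): buffer="edwmedhduuedhvedy" (len 17), cursors c4@2 c1@6 c2@12 c3@16, authorship 44..11....22..33.
After op 7 (delete): buffer="ewmehduuehvey" (len 13), cursors c4@1 c1@4 c2@9 c3@12, authorship 4..1....2..3.
After op 8 (insert('i')): buffer="eiwmeihduueihveiy" (len 17), cursors c4@2 c1@6 c2@12 c3@16, authorship 44..11....22..33.
Authorship (.=original, N=cursor N): 4 4 . . 1 1 . . . . 2 2 . . 3 3 .
Index 16: author = original

Answer: original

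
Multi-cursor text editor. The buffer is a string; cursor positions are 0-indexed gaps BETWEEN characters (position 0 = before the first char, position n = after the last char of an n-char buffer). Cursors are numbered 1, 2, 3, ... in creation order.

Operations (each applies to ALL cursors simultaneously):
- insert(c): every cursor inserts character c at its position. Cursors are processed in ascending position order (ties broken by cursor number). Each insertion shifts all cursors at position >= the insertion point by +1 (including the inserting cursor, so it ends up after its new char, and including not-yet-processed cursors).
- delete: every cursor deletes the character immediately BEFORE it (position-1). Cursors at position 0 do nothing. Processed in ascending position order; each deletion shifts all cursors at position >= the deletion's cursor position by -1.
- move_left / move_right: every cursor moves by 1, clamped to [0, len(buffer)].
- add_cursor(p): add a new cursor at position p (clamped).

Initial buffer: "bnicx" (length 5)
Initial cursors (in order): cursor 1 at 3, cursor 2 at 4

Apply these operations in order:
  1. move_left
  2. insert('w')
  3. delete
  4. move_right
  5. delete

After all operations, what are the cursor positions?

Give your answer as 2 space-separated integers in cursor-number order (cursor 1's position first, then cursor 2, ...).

After op 1 (move_left): buffer="bnicx" (len 5), cursors c1@2 c2@3, authorship .....
After op 2 (insert('w')): buffer="bnwiwcx" (len 7), cursors c1@3 c2@5, authorship ..1.2..
After op 3 (delete): buffer="bnicx" (len 5), cursors c1@2 c2@3, authorship .....
After op 4 (move_right): buffer="bnicx" (len 5), cursors c1@3 c2@4, authorship .....
After op 5 (delete): buffer="bnx" (len 3), cursors c1@2 c2@2, authorship ...

Answer: 2 2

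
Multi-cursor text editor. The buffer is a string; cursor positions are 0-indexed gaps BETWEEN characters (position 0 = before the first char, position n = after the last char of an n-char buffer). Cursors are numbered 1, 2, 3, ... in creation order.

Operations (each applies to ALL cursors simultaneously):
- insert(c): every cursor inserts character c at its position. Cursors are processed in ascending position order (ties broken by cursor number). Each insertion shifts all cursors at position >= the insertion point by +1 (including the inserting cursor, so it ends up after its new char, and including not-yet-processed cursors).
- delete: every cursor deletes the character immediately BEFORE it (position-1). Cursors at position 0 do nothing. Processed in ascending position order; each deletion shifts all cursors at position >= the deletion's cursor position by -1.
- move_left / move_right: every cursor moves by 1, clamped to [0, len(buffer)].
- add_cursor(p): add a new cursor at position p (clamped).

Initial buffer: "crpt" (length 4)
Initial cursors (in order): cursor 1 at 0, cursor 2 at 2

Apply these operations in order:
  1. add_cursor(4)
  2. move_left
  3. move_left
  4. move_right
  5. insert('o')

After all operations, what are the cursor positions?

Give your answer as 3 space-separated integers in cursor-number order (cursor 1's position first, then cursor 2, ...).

Answer: 3 3 6

Derivation:
After op 1 (add_cursor(4)): buffer="crpt" (len 4), cursors c1@0 c2@2 c3@4, authorship ....
After op 2 (move_left): buffer="crpt" (len 4), cursors c1@0 c2@1 c3@3, authorship ....
After op 3 (move_left): buffer="crpt" (len 4), cursors c1@0 c2@0 c3@2, authorship ....
After op 4 (move_right): buffer="crpt" (len 4), cursors c1@1 c2@1 c3@3, authorship ....
After op 5 (insert('o')): buffer="coorpot" (len 7), cursors c1@3 c2@3 c3@6, authorship .12..3.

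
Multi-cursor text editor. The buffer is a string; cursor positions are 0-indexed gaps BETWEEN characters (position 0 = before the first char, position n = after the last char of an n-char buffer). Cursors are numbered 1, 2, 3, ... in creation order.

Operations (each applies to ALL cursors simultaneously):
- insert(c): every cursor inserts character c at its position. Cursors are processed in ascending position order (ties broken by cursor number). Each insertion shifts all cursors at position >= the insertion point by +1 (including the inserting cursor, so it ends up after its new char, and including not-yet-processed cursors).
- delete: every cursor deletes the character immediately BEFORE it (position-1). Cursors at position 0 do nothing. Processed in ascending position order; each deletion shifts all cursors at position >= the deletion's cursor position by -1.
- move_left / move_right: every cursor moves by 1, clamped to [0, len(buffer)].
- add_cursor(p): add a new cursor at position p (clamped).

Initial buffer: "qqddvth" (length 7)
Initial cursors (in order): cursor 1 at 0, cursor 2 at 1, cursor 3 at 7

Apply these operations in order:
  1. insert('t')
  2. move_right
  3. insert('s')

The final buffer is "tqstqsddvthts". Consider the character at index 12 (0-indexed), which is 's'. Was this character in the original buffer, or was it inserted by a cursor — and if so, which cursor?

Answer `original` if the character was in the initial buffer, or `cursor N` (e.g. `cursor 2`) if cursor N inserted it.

After op 1 (insert('t')): buffer="tqtqddvtht" (len 10), cursors c1@1 c2@3 c3@10, authorship 1.2......3
After op 2 (move_right): buffer="tqtqddvtht" (len 10), cursors c1@2 c2@4 c3@10, authorship 1.2......3
After op 3 (insert('s')): buffer="tqstqsddvthts" (len 13), cursors c1@3 c2@6 c3@13, authorship 1.12.2.....33
Authorship (.=original, N=cursor N): 1 . 1 2 . 2 . . . . . 3 3
Index 12: author = 3

Answer: cursor 3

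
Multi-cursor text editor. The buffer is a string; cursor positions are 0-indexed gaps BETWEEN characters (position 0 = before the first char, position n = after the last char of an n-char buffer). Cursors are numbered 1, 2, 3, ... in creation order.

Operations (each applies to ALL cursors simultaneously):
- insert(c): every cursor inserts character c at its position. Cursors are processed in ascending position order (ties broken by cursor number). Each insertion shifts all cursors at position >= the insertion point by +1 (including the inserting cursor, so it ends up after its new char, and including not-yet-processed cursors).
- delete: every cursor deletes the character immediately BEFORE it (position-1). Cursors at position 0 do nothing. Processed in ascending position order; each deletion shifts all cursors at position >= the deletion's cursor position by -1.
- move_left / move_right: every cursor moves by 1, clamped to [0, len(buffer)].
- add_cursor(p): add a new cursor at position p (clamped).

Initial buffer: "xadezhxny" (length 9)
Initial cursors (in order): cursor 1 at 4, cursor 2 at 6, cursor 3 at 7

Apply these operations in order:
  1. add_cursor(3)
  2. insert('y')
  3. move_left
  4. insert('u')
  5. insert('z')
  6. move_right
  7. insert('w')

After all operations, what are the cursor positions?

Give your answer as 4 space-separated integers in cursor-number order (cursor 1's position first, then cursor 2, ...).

After op 1 (add_cursor(3)): buffer="xadezhxny" (len 9), cursors c4@3 c1@4 c2@6 c3@7, authorship .........
After op 2 (insert('y')): buffer="xadyeyzhyxyny" (len 13), cursors c4@4 c1@6 c2@9 c3@11, authorship ...4.1..2.3..
After op 3 (move_left): buffer="xadyeyzhyxyny" (len 13), cursors c4@3 c1@5 c2@8 c3@10, authorship ...4.1..2.3..
After op 4 (insert('u')): buffer="xaduyeuyzhuyxuyny" (len 17), cursors c4@4 c1@7 c2@11 c3@14, authorship ...44.11..22.33..
After op 5 (insert('z')): buffer="xaduzyeuzyzhuzyxuzyny" (len 21), cursors c4@5 c1@9 c2@14 c3@18, authorship ...444.111..222.333..
After op 6 (move_right): buffer="xaduzyeuzyzhuzyxuzyny" (len 21), cursors c4@6 c1@10 c2@15 c3@19, authorship ...444.111..222.333..
After op 7 (insert('w')): buffer="xaduzyweuzywzhuzywxuzywny" (len 25), cursors c4@7 c1@12 c2@18 c3@23, authorship ...4444.1111..2222.3333..

Answer: 12 18 23 7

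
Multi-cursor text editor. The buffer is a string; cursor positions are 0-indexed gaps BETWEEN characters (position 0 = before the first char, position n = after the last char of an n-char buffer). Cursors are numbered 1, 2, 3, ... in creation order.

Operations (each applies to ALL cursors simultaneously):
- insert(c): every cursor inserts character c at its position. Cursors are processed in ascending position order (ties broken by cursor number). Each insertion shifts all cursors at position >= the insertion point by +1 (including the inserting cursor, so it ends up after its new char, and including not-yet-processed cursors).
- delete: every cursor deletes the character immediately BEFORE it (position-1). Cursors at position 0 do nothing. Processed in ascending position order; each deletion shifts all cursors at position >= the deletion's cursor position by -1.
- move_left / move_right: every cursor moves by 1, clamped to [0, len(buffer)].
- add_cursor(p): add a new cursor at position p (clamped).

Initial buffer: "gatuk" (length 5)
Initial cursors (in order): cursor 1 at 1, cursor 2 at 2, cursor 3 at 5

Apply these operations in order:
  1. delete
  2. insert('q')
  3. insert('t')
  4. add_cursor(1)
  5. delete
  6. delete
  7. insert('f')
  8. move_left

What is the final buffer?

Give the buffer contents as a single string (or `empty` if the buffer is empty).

After op 1 (delete): buffer="tu" (len 2), cursors c1@0 c2@0 c3@2, authorship ..
After op 2 (insert('q')): buffer="qqtuq" (len 5), cursors c1@2 c2@2 c3@5, authorship 12..3
After op 3 (insert('t')): buffer="qqtttuqt" (len 8), cursors c1@4 c2@4 c3@8, authorship 1212..33
After op 4 (add_cursor(1)): buffer="qqtttuqt" (len 8), cursors c4@1 c1@4 c2@4 c3@8, authorship 1212..33
After op 5 (delete): buffer="qtuq" (len 4), cursors c4@0 c1@1 c2@1 c3@4, authorship 2..3
After op 6 (delete): buffer="tu" (len 2), cursors c1@0 c2@0 c4@0 c3@2, authorship ..
After op 7 (insert('f')): buffer="ffftuf" (len 6), cursors c1@3 c2@3 c4@3 c3@6, authorship 124..3
After op 8 (move_left): buffer="ffftuf" (len 6), cursors c1@2 c2@2 c4@2 c3@5, authorship 124..3

Answer: ffftuf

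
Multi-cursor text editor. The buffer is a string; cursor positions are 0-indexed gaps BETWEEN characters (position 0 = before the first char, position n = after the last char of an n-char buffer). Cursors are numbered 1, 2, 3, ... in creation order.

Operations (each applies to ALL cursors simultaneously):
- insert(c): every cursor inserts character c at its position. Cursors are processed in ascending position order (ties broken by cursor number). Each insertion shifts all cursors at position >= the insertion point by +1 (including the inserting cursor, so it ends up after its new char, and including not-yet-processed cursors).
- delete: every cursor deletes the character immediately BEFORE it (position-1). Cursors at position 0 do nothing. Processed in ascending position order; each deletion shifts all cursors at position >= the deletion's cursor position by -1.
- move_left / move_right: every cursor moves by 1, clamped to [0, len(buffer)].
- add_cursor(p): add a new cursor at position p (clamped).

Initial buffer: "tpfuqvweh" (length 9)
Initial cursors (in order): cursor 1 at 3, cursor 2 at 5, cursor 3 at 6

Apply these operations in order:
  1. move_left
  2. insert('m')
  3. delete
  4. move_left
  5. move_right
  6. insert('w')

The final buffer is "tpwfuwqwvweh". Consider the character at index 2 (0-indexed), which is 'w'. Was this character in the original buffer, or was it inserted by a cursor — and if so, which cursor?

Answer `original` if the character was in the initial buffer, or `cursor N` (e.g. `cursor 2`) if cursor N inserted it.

Answer: cursor 1

Derivation:
After op 1 (move_left): buffer="tpfuqvweh" (len 9), cursors c1@2 c2@4 c3@5, authorship .........
After op 2 (insert('m')): buffer="tpmfumqmvweh" (len 12), cursors c1@3 c2@6 c3@8, authorship ..1..2.3....
After op 3 (delete): buffer="tpfuqvweh" (len 9), cursors c1@2 c2@4 c3@5, authorship .........
After op 4 (move_left): buffer="tpfuqvweh" (len 9), cursors c1@1 c2@3 c3@4, authorship .........
After op 5 (move_right): buffer="tpfuqvweh" (len 9), cursors c1@2 c2@4 c3@5, authorship .........
After op 6 (insert('w')): buffer="tpwfuwqwvweh" (len 12), cursors c1@3 c2@6 c3@8, authorship ..1..2.3....
Authorship (.=original, N=cursor N): . . 1 . . 2 . 3 . . . .
Index 2: author = 1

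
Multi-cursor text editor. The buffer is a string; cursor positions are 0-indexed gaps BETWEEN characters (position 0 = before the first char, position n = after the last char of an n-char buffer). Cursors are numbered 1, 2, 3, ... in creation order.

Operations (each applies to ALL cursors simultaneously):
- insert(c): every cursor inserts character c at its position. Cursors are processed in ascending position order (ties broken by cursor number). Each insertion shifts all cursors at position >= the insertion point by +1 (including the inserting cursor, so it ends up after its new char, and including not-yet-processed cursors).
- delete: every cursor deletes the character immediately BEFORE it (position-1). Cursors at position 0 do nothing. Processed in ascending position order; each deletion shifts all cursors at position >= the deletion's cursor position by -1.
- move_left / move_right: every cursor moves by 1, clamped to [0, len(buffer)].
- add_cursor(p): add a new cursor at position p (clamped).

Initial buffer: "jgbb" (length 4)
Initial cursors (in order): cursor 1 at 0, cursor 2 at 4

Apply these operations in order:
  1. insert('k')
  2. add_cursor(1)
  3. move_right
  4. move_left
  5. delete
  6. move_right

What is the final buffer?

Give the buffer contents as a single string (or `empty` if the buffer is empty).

Answer: jgbk

Derivation:
After op 1 (insert('k')): buffer="kjgbbk" (len 6), cursors c1@1 c2@6, authorship 1....2
After op 2 (add_cursor(1)): buffer="kjgbbk" (len 6), cursors c1@1 c3@1 c2@6, authorship 1....2
After op 3 (move_right): buffer="kjgbbk" (len 6), cursors c1@2 c3@2 c2@6, authorship 1....2
After op 4 (move_left): buffer="kjgbbk" (len 6), cursors c1@1 c3@1 c2@5, authorship 1....2
After op 5 (delete): buffer="jgbk" (len 4), cursors c1@0 c3@0 c2@3, authorship ...2
After op 6 (move_right): buffer="jgbk" (len 4), cursors c1@1 c3@1 c2@4, authorship ...2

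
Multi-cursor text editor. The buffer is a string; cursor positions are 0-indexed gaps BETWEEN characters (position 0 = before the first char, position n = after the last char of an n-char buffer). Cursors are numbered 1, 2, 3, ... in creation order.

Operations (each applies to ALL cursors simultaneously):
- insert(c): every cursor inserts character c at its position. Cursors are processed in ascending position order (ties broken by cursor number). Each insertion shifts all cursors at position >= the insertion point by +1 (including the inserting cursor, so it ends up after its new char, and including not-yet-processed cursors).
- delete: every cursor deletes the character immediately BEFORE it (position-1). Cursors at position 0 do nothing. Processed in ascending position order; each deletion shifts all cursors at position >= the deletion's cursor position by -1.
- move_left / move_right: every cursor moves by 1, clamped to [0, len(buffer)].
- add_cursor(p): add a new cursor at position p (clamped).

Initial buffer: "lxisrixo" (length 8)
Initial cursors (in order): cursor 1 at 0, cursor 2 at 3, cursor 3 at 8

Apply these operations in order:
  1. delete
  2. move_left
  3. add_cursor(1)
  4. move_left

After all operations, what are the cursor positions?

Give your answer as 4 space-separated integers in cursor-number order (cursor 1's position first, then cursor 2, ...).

Answer: 0 0 4 0

Derivation:
After op 1 (delete): buffer="lxsrix" (len 6), cursors c1@0 c2@2 c3@6, authorship ......
After op 2 (move_left): buffer="lxsrix" (len 6), cursors c1@0 c2@1 c3@5, authorship ......
After op 3 (add_cursor(1)): buffer="lxsrix" (len 6), cursors c1@0 c2@1 c4@1 c3@5, authorship ......
After op 4 (move_left): buffer="lxsrix" (len 6), cursors c1@0 c2@0 c4@0 c3@4, authorship ......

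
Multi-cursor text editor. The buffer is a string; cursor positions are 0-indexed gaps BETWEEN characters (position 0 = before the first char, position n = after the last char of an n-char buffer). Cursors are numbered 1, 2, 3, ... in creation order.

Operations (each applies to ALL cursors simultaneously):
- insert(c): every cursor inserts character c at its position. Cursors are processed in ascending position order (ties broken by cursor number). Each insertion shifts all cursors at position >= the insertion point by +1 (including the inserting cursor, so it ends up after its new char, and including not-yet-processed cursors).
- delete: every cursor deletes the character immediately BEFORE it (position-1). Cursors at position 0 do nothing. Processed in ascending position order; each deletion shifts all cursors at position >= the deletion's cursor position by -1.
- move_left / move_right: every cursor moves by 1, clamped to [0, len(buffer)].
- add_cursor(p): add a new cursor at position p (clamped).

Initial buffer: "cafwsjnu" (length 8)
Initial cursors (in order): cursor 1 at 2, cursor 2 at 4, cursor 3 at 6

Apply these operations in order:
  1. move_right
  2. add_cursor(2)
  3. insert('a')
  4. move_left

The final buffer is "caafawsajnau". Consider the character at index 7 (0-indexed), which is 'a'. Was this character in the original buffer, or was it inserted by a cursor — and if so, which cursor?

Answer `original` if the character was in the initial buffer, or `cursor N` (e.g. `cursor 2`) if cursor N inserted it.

After op 1 (move_right): buffer="cafwsjnu" (len 8), cursors c1@3 c2@5 c3@7, authorship ........
After op 2 (add_cursor(2)): buffer="cafwsjnu" (len 8), cursors c4@2 c1@3 c2@5 c3@7, authorship ........
After op 3 (insert('a')): buffer="caafawsajnau" (len 12), cursors c4@3 c1@5 c2@8 c3@11, authorship ..4.1..2..3.
After op 4 (move_left): buffer="caafawsajnau" (len 12), cursors c4@2 c1@4 c2@7 c3@10, authorship ..4.1..2..3.
Authorship (.=original, N=cursor N): . . 4 . 1 . . 2 . . 3 .
Index 7: author = 2

Answer: cursor 2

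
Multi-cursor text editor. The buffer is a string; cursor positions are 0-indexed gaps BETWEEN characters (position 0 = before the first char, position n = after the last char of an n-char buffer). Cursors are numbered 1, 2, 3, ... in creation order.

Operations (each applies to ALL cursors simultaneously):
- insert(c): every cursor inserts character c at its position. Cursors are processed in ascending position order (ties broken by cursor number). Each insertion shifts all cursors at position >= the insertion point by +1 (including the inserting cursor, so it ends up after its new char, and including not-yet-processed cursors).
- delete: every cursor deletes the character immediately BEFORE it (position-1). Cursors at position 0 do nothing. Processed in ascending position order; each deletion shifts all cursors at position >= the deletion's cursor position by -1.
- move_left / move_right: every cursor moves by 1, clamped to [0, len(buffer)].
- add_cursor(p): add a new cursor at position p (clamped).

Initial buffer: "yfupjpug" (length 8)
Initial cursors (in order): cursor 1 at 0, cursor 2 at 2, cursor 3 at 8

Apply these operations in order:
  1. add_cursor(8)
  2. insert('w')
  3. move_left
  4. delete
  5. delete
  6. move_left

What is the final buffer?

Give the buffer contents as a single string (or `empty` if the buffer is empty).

After op 1 (add_cursor(8)): buffer="yfupjpug" (len 8), cursors c1@0 c2@2 c3@8 c4@8, authorship ........
After op 2 (insert('w')): buffer="wyfwupjpugww" (len 12), cursors c1@1 c2@4 c3@12 c4@12, authorship 1..2......34
After op 3 (move_left): buffer="wyfwupjpugww" (len 12), cursors c1@0 c2@3 c3@11 c4@11, authorship 1..2......34
After op 4 (delete): buffer="wywupjpuw" (len 9), cursors c1@0 c2@2 c3@8 c4@8, authorship 1.2.....4
After op 5 (delete): buffer="wwupjw" (len 6), cursors c1@0 c2@1 c3@5 c4@5, authorship 12...4
After op 6 (move_left): buffer="wwupjw" (len 6), cursors c1@0 c2@0 c3@4 c4@4, authorship 12...4

Answer: wwupjw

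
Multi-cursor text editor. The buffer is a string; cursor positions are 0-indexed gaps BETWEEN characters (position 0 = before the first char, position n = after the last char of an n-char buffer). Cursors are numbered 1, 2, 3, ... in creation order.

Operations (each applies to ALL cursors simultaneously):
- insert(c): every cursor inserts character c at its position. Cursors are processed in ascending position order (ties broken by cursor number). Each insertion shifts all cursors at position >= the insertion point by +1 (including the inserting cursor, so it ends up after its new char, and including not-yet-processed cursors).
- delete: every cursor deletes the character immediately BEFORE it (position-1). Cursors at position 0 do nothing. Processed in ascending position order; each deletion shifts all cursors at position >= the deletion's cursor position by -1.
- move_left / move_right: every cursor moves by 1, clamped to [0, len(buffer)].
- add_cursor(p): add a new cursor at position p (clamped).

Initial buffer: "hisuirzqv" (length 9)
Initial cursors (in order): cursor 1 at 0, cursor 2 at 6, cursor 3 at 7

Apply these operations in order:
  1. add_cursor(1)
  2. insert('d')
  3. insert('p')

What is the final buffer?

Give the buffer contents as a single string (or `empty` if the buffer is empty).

Answer: dphdpisuirdpzdpqv

Derivation:
After op 1 (add_cursor(1)): buffer="hisuirzqv" (len 9), cursors c1@0 c4@1 c2@6 c3@7, authorship .........
After op 2 (insert('d')): buffer="dhdisuirdzdqv" (len 13), cursors c1@1 c4@3 c2@9 c3@11, authorship 1.4.....2.3..
After op 3 (insert('p')): buffer="dphdpisuirdpzdpqv" (len 17), cursors c1@2 c4@5 c2@12 c3@15, authorship 11.44.....22.33..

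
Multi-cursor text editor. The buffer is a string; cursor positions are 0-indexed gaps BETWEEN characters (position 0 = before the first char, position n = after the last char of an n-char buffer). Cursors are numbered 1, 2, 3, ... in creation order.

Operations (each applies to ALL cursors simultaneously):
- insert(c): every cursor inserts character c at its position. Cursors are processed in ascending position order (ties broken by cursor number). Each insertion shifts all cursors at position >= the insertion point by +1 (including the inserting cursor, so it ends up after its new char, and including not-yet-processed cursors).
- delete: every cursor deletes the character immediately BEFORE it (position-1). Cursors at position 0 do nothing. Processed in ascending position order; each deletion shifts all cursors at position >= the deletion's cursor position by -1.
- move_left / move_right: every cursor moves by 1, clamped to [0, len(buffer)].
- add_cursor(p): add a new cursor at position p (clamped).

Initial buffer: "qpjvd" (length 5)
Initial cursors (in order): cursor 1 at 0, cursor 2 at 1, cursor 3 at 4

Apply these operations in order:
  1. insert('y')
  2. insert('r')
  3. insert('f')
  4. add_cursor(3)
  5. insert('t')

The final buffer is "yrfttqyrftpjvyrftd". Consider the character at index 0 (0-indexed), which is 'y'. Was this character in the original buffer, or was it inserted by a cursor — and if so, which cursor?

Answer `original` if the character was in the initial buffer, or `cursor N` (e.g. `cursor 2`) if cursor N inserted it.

Answer: cursor 1

Derivation:
After op 1 (insert('y')): buffer="yqypjvyd" (len 8), cursors c1@1 c2@3 c3@7, authorship 1.2...3.
After op 2 (insert('r')): buffer="yrqyrpjvyrd" (len 11), cursors c1@2 c2@5 c3@10, authorship 11.22...33.
After op 3 (insert('f')): buffer="yrfqyrfpjvyrfd" (len 14), cursors c1@3 c2@7 c3@13, authorship 111.222...333.
After op 4 (add_cursor(3)): buffer="yrfqyrfpjvyrfd" (len 14), cursors c1@3 c4@3 c2@7 c3@13, authorship 111.222...333.
After op 5 (insert('t')): buffer="yrfttqyrftpjvyrftd" (len 18), cursors c1@5 c4@5 c2@10 c3@17, authorship 11114.2222...3333.
Authorship (.=original, N=cursor N): 1 1 1 1 4 . 2 2 2 2 . . . 3 3 3 3 .
Index 0: author = 1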